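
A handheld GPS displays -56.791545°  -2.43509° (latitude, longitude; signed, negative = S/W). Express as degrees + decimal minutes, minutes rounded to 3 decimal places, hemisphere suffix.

56° 47.493′ S, 2° 26.105′ W

Latitude is negative → S; |value| = 56.791545
Lat: 56° + 0.791545 × 60 = 56° 47.49270′
Longitude is negative → W; |value| = 2.435090
Longitude: minutes = (2.435090 − 2) × 60 = 26.10540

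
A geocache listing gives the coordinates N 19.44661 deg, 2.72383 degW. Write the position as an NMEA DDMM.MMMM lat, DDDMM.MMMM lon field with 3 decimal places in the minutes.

1926.797,N / 00243.430,W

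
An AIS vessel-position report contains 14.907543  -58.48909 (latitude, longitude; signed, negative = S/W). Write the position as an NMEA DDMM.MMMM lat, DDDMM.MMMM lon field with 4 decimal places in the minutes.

1454.4526,N / 05829.3454,W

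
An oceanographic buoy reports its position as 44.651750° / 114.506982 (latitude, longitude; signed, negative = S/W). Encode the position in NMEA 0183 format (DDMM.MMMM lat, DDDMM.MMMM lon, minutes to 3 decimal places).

φ: fractional part 0.651750 → 39.10500 minutes
λ: 114° + 0.506982 × 60 = 114° 30.41892′

4439.105,N / 11430.419,E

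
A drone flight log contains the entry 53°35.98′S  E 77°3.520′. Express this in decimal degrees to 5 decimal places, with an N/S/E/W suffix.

Lat: 53 + 35.98/60 = 53.599667
Lon: 3.52′ = 0.058667°; total 77.058667

53.59967° S, 77.05867° E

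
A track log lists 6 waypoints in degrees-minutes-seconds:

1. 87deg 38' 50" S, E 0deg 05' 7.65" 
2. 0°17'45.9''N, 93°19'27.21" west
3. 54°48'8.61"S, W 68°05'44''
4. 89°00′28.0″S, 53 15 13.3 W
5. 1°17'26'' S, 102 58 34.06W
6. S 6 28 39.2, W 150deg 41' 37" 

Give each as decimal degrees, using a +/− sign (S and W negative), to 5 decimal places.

1. -87.64722, 0.08546
2. 0.29608, -93.32423
3. -54.80239, -68.09556
4. -89.00778, -53.25369
5. -1.29056, -102.97613
6. -6.47756, -150.69361

Point 1:
  Lat: 87° + 38/60 + 50/3600 = 87 + 0.633333 + 0.013889 = 87.647222
  S → negative
  λ: 5′ + 7.65″ = 5.12750′; 0 + 5.12750/60 = 0.085458
  E → positive
Point 2:
  Latitude: 17′ + 45.9″ = 17.76500′; 0 + 17.76500/60 = 0.296083
  N ⇒ keep positive
  Lon: 93° + 19/60 + 27.21/3600 = 93 + 0.316667 + 0.007558 = 93.324225
  W → negative
Point 3:
  Latitude: 48′ + 8.61″ = 48.14350′; 54 + 48.14350/60 = 54.802392
  S ⇒ negate
  λ: 68 + 5/60 + 44/3600 = 68.095556
  W ⇒ negate
Point 4:
  Latitude: 89° + 0/60 + 28/3600 = 89 + 0.000000 + 0.007778 = 89.007778
  S ⇒ negate
  λ: 53° + 15/60 + 13.3/3600 = 53 + 0.250000 + 0.003694 = 53.253694
  W → negative
Point 5:
  Latitude: 17′ + 26″ = 17.43333′; 1 + 17.43333/60 = 1.290556
  S ⇒ negate
  λ: 58′ + 34.06″ = 58.56767′; 102 + 58.56767/60 = 102.976128
  W ⇒ negate
Point 6:
  φ: 6° + 28/60 + 39.2/3600 = 6 + 0.466667 + 0.010889 = 6.477556
  S → negative
  Longitude: 150 + 41/60 + 37/3600 = 150.693611
  W ⇒ negate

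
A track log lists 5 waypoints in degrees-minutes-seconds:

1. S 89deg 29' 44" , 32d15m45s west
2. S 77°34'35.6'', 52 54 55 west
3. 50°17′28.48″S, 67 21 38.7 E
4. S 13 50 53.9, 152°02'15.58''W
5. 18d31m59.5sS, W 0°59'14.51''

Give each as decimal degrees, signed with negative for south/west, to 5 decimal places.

Point 1:
  Latitude: 89 + 29/60 + 44/3600 = 89.495556
  S → negative
  Lon: 32° + 15/60 + 45/3600 = 32 + 0.250000 + 0.012500 = 32.262500
  W ⇒ negate
Point 2:
  Latitude: 34′ + 35.6″ = 34.59333′; 77 + 34.59333/60 = 77.576556
  S → negative
  Longitude: 52° + 54/60 + 55/3600 = 52 + 0.900000 + 0.015278 = 52.915278
  W ⇒ negate
Point 3:
  Lat: 17′ + 28.48″ = 17.47467′; 50 + 17.47467/60 = 50.291244
  S ⇒ negate
  Lon: 21′ + 38.7″ = 21.64500′; 67 + 21.64500/60 = 67.360750
  E → positive
Point 4:
  φ: 13 + 50/60 + 53.9/3600 = 13.848306
  S ⇒ negate
  Lon: 152 + 2/60 + 15.58/3600 = 152.037661
  W ⇒ negate
Point 5:
  φ: 18 + 31/60 + 59.5/3600 = 18.533194
  hemisphere S, so the sign is −
  λ: 0° + 59/60 + 14.51/3600 = 0 + 0.983333 + 0.004031 = 0.987364
  W → negative

1. -89.49556, -32.26250
2. -77.57656, -52.91528
3. -50.29124, 67.36075
4. -13.84831, -152.03766
5. -18.53319, -0.98736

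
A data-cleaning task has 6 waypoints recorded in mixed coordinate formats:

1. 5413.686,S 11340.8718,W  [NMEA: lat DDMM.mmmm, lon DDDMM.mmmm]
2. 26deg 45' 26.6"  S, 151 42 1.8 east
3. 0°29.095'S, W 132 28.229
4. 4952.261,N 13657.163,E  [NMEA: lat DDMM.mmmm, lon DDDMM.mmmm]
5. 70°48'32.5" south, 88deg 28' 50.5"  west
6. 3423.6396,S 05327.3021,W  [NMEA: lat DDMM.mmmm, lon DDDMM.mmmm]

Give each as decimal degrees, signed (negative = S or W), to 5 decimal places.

1. -54.22810, -113.68120
2. -26.75739, 151.70050
3. -0.48492, -132.47048
4. 49.87102, 136.95272
5. -70.80903, -88.48069
6. -34.39399, -53.45504

Point 1:
  Latitude: split at 2 digits → 54° and 13.686′; 54 + 13.686/60 = 54.228100
  S → negative
  Lon: degrees = first 3 digits = 113, minutes = 40.8718; 113 + 40.8718/60 = 113.681197
  W → negative
Point 2:
  Latitude: 26° + 45/60 + 26.6/3600 = 26 + 0.750000 + 0.007389 = 26.757389
  S ⇒ negate
  Lon: 42′ + 1.8″ = 42.03000′; 151 + 42.03000/60 = 151.700500
  E → positive
Point 3:
  Lat: 29.095′ = 0.484917°; total 0.484917
  S ⇒ negate
  Lon: 132 + 28.229/60 = 132.470483
  hemisphere W, so the sign is −
Point 4:
  Lat: degrees = first 2 digits = 49, minutes = 52.261; 49 + 52.261/60 = 49.871017
  N → positive
  λ: split at 3 digits → 136° and 57.163′; 136 + 57.163/60 = 136.952717
  E ⇒ keep positive
Point 5:
  Lat: 48′ + 32.5″ = 48.54167′; 70 + 48.54167/60 = 70.809028
  S → negative
  λ: 28′ + 50.5″ = 28.84167′; 88 + 28.84167/60 = 88.480694
  W → negative
Point 6:
  φ: degrees = first 2 digits = 34, minutes = 23.6396; 34 + 23.6396/60 = 34.393993
  hemisphere S, so the sign is −
  Lon: split at 3 digits → 053° and 27.3021′; 53 + 27.3021/60 = 53.455035
  W → negative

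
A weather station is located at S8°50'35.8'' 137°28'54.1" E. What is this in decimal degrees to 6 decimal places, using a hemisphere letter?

8.843278° S, 137.481694° E

Lat: 50′ + 35.8″ = 50.59667′; 8 + 50.59667/60 = 8.8432778
Longitude: 28′ + 54.1″ = 28.90167′; 137 + 28.90167/60 = 137.4816944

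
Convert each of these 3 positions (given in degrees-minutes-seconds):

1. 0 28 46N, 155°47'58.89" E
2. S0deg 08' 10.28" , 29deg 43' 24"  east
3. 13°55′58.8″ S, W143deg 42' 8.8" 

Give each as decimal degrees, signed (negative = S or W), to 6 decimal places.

Point 1:
  Lat: 0 + 28/60 + 46/3600 = 0.4794444
  N ⇒ keep positive
  Longitude: 155° + 47/60 + 58.89/3600 = 155 + 0.783333 + 0.016358 = 155.7996917
  E → positive
Point 2:
  Lat: 0 + 8/60 + 10.28/3600 = 0.1361889
  hemisphere S, so the sign is −
  Lon: 43′ + 24″ = 43.40000′; 29 + 43.40000/60 = 29.7233333
  E ⇒ keep positive
Point 3:
  Latitude: 13° + 55/60 + 58.8/3600 = 13 + 0.916667 + 0.016333 = 13.9330000
  S ⇒ negate
  Lon: 143° + 42/60 + 8.8/3600 = 143 + 0.700000 + 0.002444 = 143.7024444
  W → negative

1. 0.479444, 155.799692
2. -0.136189, 29.723333
3. -13.933000, -143.702444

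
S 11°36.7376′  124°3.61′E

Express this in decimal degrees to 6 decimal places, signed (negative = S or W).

-11.612293, 124.060167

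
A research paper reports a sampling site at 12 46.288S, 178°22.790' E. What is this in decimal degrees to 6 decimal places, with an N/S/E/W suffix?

Lat: 46.288′ = 0.771467°; total 12.7714667
λ: 22.79′ = 0.379833°; total 178.3798333

12.771467° S, 178.379833° E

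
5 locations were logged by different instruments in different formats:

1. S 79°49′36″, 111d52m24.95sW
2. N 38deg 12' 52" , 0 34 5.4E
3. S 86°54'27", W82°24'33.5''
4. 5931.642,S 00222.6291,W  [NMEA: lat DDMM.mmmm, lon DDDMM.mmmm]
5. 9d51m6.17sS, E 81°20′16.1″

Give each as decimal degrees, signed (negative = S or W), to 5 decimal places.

Point 1:
  φ: 79 + 49/60 + 36/3600 = 79.826667
  S → negative
  λ: 111 + 52/60 + 24.95/3600 = 111.873597
  W → negative
Point 2:
  Latitude: 12′ + 52″ = 12.86667′; 38 + 12.86667/60 = 38.214444
  N → positive
  λ: 34′ + 5.4″ = 34.09000′; 0 + 34.09000/60 = 0.568167
  E ⇒ keep positive
Point 3:
  Lat: 86 + 54/60 + 27/3600 = 86.907500
  hemisphere S, so the sign is −
  Lon: 82° + 24/60 + 33.5/3600 = 82 + 0.400000 + 0.009306 = 82.409306
  hemisphere W, so the sign is −
Point 4:
  Latitude: degrees = first 2 digits = 59, minutes = 31.642; 59 + 31.642/60 = 59.527367
  S ⇒ negate
  λ: split at 3 digits → 002° and 22.6291′; 2 + 22.6291/60 = 2.377152
  W → negative
Point 5:
  Latitude: 9° + 51/60 + 6.17/3600 = 9 + 0.850000 + 0.001714 = 9.851714
  S → negative
  Lon: 81° + 20/60 + 16.1/3600 = 81 + 0.333333 + 0.004472 = 81.337806
  E ⇒ keep positive

1. -79.82667, -111.87360
2. 38.21444, 0.56817
3. -86.90750, -82.40931
4. -59.52737, -2.37715
5. -9.85171, 81.33781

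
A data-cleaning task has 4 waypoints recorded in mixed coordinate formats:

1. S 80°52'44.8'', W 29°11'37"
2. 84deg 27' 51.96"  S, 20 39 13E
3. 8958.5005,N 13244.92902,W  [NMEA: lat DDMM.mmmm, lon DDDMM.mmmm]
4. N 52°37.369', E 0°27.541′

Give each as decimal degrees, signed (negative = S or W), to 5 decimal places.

Point 1:
  φ: 52′ + 44.8″ = 52.74667′; 80 + 52.74667/60 = 80.879111
  S → negative
  λ: 29 + 11/60 + 37/3600 = 29.193611
  hemisphere W, so the sign is −
Point 2:
  Lat: 27′ + 51.96″ = 27.86600′; 84 + 27.86600/60 = 84.464433
  hemisphere S, so the sign is −
  Lon: 39′ + 13″ = 39.21667′; 20 + 39.21667/60 = 20.653611
  E ⇒ keep positive
Point 3:
  φ: degrees = first 2 digits = 89, minutes = 58.5005; 89 + 58.5005/60 = 89.975008
  N → positive
  Lon: split at 3 digits → 132° and 44.92902′; 132 + 44.92902/60 = 132.748817
  hemisphere W, so the sign is −
Point 4:
  Latitude: 52 + 37.369/60 = 52.622817
  N ⇒ keep positive
  λ: 0 + 27.541/60 = 0.459017
  E → positive

1. -80.87911, -29.19361
2. -84.46443, 20.65361
3. 89.97501, -132.74882
4. 52.62282, 0.45902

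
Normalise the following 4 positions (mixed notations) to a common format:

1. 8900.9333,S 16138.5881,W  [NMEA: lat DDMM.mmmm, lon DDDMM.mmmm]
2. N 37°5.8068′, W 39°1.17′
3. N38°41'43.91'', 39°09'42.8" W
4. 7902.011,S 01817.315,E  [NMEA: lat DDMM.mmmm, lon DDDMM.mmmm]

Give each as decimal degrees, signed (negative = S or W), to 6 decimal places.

Point 1:
  Latitude: split at 2 digits → 89° and 0.9333′; 89 + 0.9333/60 = 89.0155550
  hemisphere S, so the sign is −
  λ: split at 3 digits → 161° and 38.5881′; 161 + 38.5881/60 = 161.6431350
  W ⇒ negate
Point 2:
  φ: 37 + 5.8068/60 = 37.0967800
  N ⇒ keep positive
  Lon: 39 + 1.17/60 = 39.0195000
  W ⇒ negate
Point 3:
  φ: 41′ + 43.91″ = 41.73183′; 38 + 41.73183/60 = 38.6955306
  N ⇒ keep positive
  λ: 39° + 9/60 + 42.8/3600 = 39 + 0.150000 + 0.011889 = 39.1618889
  hemisphere W, so the sign is −
Point 4:
  Latitude: split at 2 digits → 79° and 2.011′; 79 + 2.011/60 = 79.0335167
  S → negative
  Lon: split at 3 digits → 018° and 17.315′; 18 + 17.315/60 = 18.2885833
  E ⇒ keep positive

1. -89.015555, -161.643135
2. 37.096780, -39.019500
3. 38.695531, -39.161889
4. -79.033517, 18.288583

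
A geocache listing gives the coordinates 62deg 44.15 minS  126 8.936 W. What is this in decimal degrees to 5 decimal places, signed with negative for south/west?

-62.73583, -126.14893

Latitude: 44.15′ = 0.735833°; total 62.735833
S → negative
Lon: 8.936′ = 0.148933°; total 126.148933
W ⇒ negate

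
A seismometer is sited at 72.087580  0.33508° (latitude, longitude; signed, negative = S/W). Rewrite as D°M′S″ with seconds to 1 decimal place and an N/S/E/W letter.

φ: 0.087580 × 60 = 5.25480′ → 5′, remainder × 60 = 15.288″
λ: 0.335080 × 60 = 20.10480′ → 20′, remainder × 60 = 6.288″

72°05′15.3″ N, 0°20′6.3″ E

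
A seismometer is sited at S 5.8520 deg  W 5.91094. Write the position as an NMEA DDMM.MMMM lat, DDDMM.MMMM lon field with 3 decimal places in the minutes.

Lat: 5° + 0.852000 × 60 = 5° 51.12000′
Longitude: fractional part 0.910940 → 54.65640 minutes

0551.120,S / 00554.656,W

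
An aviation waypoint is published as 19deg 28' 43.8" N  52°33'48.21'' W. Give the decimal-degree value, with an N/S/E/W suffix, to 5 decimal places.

Latitude: 19 + 28/60 + 43.8/3600 = 19.478833
λ: 33′ + 48.21″ = 33.80350′; 52 + 33.80350/60 = 52.563392

19.47883° N, 52.56339° W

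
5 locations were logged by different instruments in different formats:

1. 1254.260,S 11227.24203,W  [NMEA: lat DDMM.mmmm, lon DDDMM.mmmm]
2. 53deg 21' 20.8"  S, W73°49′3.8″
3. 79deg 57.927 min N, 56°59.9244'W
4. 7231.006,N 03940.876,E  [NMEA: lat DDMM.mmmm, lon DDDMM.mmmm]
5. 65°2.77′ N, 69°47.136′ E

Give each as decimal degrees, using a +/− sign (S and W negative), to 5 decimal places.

Point 1:
  Latitude: degrees = first 2 digits = 12, minutes = 54.26; 12 + 54.26/60 = 12.904333
  hemisphere S, so the sign is −
  λ: split at 3 digits → 112° and 27.24203′; 112 + 27.24203/60 = 112.454034
  hemisphere W, so the sign is −
Point 2:
  φ: 21′ + 20.8″ = 21.34667′; 53 + 21.34667/60 = 53.355778
  S ⇒ negate
  Longitude: 73 + 49/60 + 3.8/3600 = 73.817722
  hemisphere W, so the sign is −
Point 3:
  φ: 57.927′ = 0.965450°; total 79.965450
  N ⇒ keep positive
  λ: 56 + 59.9244/60 = 56.998740
  W ⇒ negate
Point 4:
  Latitude: split at 2 digits → 72° and 31.006′; 72 + 31.006/60 = 72.516767
  N ⇒ keep positive
  Lon: split at 3 digits → 039° and 40.876′; 39 + 40.876/60 = 39.681267
  E ⇒ keep positive
Point 5:
  Lat: 65 + 2.77/60 = 65.046167
  N → positive
  λ: 69 + 47.136/60 = 69.785600
  E ⇒ keep positive

1. -12.90433, -112.45403
2. -53.35578, -73.81772
3. 79.96545, -56.99874
4. 72.51677, 39.68127
5. 65.04617, 69.78560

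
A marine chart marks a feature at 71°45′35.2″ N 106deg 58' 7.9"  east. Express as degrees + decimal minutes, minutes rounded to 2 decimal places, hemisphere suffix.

Lat: seconds/60 = 0.58667; minutes = 45 + 0.58667 = 45.5867
Lon: 58 + 7.9/60 = 58.1317′

71° 45.59′ N, 106° 58.13′ E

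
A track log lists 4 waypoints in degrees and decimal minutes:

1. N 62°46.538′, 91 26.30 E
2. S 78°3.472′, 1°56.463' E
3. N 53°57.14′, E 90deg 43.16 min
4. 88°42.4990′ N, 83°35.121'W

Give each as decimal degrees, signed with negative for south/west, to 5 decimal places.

1. 62.77563, 91.43833
2. -78.05787, 1.94105
3. 53.95233, 90.71933
4. 88.70832, -83.58535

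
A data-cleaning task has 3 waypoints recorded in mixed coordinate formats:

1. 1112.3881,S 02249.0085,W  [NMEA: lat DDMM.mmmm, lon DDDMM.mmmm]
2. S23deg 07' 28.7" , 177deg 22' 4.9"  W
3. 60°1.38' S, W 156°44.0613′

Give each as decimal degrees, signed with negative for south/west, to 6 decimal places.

Point 1:
  Lat: degrees = first 2 digits = 11, minutes = 12.3881; 11 + 12.3881/60 = 11.2064683
  S ⇒ negate
  Longitude: degrees = first 3 digits = 22, minutes = 49.0085; 22 + 49.0085/60 = 22.8168083
  W → negative
Point 2:
  Latitude: 23° + 7/60 + 28.7/3600 = 23 + 0.116667 + 0.007972 = 23.1246389
  S ⇒ negate
  λ: 177° + 22/60 + 4.9/3600 = 177 + 0.366667 + 0.001361 = 177.3680278
  hemisphere W, so the sign is −
Point 3:
  Latitude: 1.38′ = 0.023000°; total 60.0230000
  S → negative
  λ: 156 + 44.0613/60 = 156.7343550
  hemisphere W, so the sign is −

1. -11.206468, -22.816808
2. -23.124639, -177.368028
3. -60.023000, -156.734355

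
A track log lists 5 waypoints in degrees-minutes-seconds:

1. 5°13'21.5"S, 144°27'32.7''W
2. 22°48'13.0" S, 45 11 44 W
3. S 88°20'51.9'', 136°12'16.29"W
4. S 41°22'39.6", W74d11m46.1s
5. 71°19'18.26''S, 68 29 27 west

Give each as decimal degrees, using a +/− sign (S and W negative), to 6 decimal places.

1. -5.222639, -144.459083
2. -22.803611, -45.195556
3. -88.347750, -136.204525
4. -41.377667, -74.196139
5. -71.321739, -68.490833

Point 1:
  Latitude: 5 + 13/60 + 21.5/3600 = 5.2226389
  S → negative
  Lon: 27′ + 32.7″ = 27.54500′; 144 + 27.54500/60 = 144.4590833
  hemisphere W, so the sign is −
Point 2:
  Latitude: 22° + 48/60 + 13/3600 = 22 + 0.800000 + 0.003611 = 22.8036111
  hemisphere S, so the sign is −
  λ: 11′ + 44″ = 11.73333′; 45 + 11.73333/60 = 45.1955556
  W ⇒ negate
Point 3:
  Lat: 20′ + 51.9″ = 20.86500′; 88 + 20.86500/60 = 88.3477500
  S ⇒ negate
  λ: 12′ + 16.29″ = 12.27150′; 136 + 12.27150/60 = 136.2045250
  hemisphere W, so the sign is −
Point 4:
  Latitude: 41 + 22/60 + 39.6/3600 = 41.3776667
  S → negative
  λ: 74° + 11/60 + 46.1/3600 = 74 + 0.183333 + 0.012806 = 74.1961389
  hemisphere W, so the sign is −
Point 5:
  φ: 71 + 19/60 + 18.26/3600 = 71.3217389
  S ⇒ negate
  λ: 68° + 29/60 + 27/3600 = 68 + 0.483333 + 0.007500 = 68.4908333
  W ⇒ negate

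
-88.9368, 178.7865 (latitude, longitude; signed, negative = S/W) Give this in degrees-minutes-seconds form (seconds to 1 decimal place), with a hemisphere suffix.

Latitude is negative → S; |value| = 88.936800
Lat: whole degrees 88; 56.20800′ → 56′ and 12.480″
λ: 0.786500 × 60 = 47.19000′ → 47′, remainder × 60 = 11.400″

88°56′12.5″ S, 178°47′11.4″ E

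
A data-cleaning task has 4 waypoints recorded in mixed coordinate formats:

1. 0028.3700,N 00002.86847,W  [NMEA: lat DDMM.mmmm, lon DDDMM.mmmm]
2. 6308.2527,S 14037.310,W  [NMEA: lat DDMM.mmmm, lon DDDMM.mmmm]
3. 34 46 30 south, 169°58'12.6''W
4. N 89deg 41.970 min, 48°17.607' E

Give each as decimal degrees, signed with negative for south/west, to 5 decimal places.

1. 0.47283, -0.04781
2. -63.13755, -140.62183
3. -34.77500, -169.97017
4. 89.69950, 48.29345

Point 1:
  φ: split at 2 digits → 00° and 28.37′; 0 + 28.37/60 = 0.472833
  N → positive
  Lon: split at 3 digits → 000° and 2.86847′; 0 + 2.86847/60 = 0.047808
  W → negative
Point 2:
  Latitude: split at 2 digits → 63° and 8.2527′; 63 + 8.2527/60 = 63.137545
  S → negative
  Lon: degrees = first 3 digits = 140, minutes = 37.31; 140 + 37.31/60 = 140.621833
  W → negative
Point 3:
  φ: 34° + 46/60 + 30/3600 = 34 + 0.766667 + 0.008333 = 34.775000
  hemisphere S, so the sign is −
  Lon: 169 + 58/60 + 12.6/3600 = 169.970167
  hemisphere W, so the sign is −
Point 4:
  φ: 89 + 41.97/60 = 89.699500
  N → positive
  λ: 48 + 17.607/60 = 48.293450
  E ⇒ keep positive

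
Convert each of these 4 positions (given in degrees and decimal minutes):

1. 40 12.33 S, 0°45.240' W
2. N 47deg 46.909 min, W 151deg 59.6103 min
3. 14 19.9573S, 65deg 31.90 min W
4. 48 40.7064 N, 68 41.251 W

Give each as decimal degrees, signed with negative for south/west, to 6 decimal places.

Point 1:
  φ: 12.33′ = 0.205500°; total 40.2055000
  S → negative
  λ: 45.24′ = 0.754000°; total 0.7540000
  W → negative
Point 2:
  Latitude: 47 + 46.909/60 = 47.7818167
  N → positive
  Lon: 151 + 59.6103/60 = 151.9935050
  hemisphere W, so the sign is −
Point 3:
  Latitude: 19.9573′ = 0.332622°; total 14.3326217
  hemisphere S, so the sign is −
  Longitude: 31.9′ = 0.531667°; total 65.5316667
  W → negative
Point 4:
  Latitude: 48 + 40.7064/60 = 48.6784400
  N ⇒ keep positive
  Longitude: 68 + 41.251/60 = 68.6875167
  W → negative

1. -40.205500, -0.754000
2. 47.781817, -151.993505
3. -14.332622, -65.531667
4. 48.678440, -68.687517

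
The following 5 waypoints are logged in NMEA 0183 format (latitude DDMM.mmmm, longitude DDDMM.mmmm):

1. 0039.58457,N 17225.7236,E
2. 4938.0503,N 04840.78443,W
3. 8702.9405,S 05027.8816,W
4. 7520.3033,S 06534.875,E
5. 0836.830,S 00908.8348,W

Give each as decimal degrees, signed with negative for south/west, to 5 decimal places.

1. 0.65974, 172.42873
2. 49.63417, -48.67974
3. -87.04901, -50.46469
4. -75.33839, 65.58125
5. -8.61383, -9.14725

Point 1:
  φ: split at 2 digits → 00° and 39.58457′; 0 + 39.58457/60 = 0.659743
  N ⇒ keep positive
  λ: split at 3 digits → 172° and 25.7236′; 172 + 25.7236/60 = 172.428727
  E → positive
Point 2:
  Lat: split at 2 digits → 49° and 38.0503′; 49 + 38.0503/60 = 49.634172
  N ⇒ keep positive
  λ: degrees = first 3 digits = 48, minutes = 40.78443; 48 + 40.78443/60 = 48.679741
  hemisphere W, so the sign is −
Point 3:
  Latitude: degrees = first 2 digits = 87, minutes = 2.9405; 87 + 2.9405/60 = 87.049008
  hemisphere S, so the sign is −
  Lon: degrees = first 3 digits = 50, minutes = 27.8816; 50 + 27.8816/60 = 50.464693
  hemisphere W, so the sign is −
Point 4:
  Lat: degrees = first 2 digits = 75, minutes = 20.3033; 75 + 20.3033/60 = 75.338388
  S ⇒ negate
  Lon: split at 3 digits → 065° and 34.875′; 65 + 34.875/60 = 65.581250
  E ⇒ keep positive
Point 5:
  Latitude: split at 2 digits → 08° and 36.83′; 8 + 36.83/60 = 8.613833
  S ⇒ negate
  Longitude: degrees = first 3 digits = 9, minutes = 8.8348; 9 + 8.8348/60 = 9.147247
  W → negative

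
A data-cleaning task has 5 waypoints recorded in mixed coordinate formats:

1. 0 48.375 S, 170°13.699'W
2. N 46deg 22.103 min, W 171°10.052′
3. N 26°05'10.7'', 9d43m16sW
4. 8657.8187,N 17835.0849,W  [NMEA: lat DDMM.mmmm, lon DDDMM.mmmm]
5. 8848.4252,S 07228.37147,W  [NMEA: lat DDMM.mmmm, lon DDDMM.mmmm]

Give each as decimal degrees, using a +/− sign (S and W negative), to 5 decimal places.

Point 1:
  Latitude: 0 + 48.375/60 = 0.806250
  S → negative
  λ: 170 + 13.699/60 = 170.228317
  hemisphere W, so the sign is −
Point 2:
  Latitude: 22.103′ = 0.368383°; total 46.368383
  N ⇒ keep positive
  Lon: 10.052′ = 0.167533°; total 171.167533
  hemisphere W, so the sign is −
Point 3:
  Latitude: 26° + 5/60 + 10.7/3600 = 26 + 0.083333 + 0.002972 = 26.086306
  N ⇒ keep positive
  Lon: 43′ + 16″ = 43.26667′; 9 + 43.26667/60 = 9.721111
  W ⇒ negate
Point 4:
  Lat: degrees = first 2 digits = 86, minutes = 57.8187; 86 + 57.8187/60 = 86.963645
  N ⇒ keep positive
  λ: degrees = first 3 digits = 178, minutes = 35.0849; 178 + 35.0849/60 = 178.584748
  W → negative
Point 5:
  Lat: split at 2 digits → 88° and 48.4252′; 88 + 48.4252/60 = 88.807087
  hemisphere S, so the sign is −
  Lon: degrees = first 3 digits = 72, minutes = 28.37147; 72 + 28.37147/60 = 72.472858
  W ⇒ negate

1. -0.80625, -170.22832
2. 46.36838, -171.16753
3. 26.08631, -9.72111
4. 86.96365, -178.58475
5. -88.80709, -72.47286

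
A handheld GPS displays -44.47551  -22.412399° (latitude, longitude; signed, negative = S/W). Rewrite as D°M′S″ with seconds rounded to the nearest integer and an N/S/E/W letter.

Latitude is negative → S; |value| = 44.475510
Latitude: whole degrees 44; 28.53060′ → 28′ and 31.84″
Longitude is negative → W; |value| = 22.412399
Longitude: whole degrees 22; 24.74394′ → 24′ and 44.64″

44°28′32″ S, 22°24′45″ W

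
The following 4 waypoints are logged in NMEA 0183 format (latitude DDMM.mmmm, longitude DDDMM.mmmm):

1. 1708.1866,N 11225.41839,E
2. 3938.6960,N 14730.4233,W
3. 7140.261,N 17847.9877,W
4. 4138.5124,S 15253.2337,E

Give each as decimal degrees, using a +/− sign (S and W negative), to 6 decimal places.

1. 17.136443, 112.423640
2. 39.644933, -147.507055
3. 71.671017, -178.799795
4. -41.641873, 152.887228

Point 1:
  Lat: split at 2 digits → 17° and 8.1866′; 17 + 8.1866/60 = 17.1364433
  N ⇒ keep positive
  Lon: degrees = first 3 digits = 112, minutes = 25.41839; 112 + 25.41839/60 = 112.4236398
  E → positive
Point 2:
  φ: degrees = first 2 digits = 39, minutes = 38.696; 39 + 38.696/60 = 39.6449333
  N → positive
  Longitude: split at 3 digits → 147° and 30.4233′; 147 + 30.4233/60 = 147.5070550
  hemisphere W, so the sign is −
Point 3:
  φ: split at 2 digits → 71° and 40.261′; 71 + 40.261/60 = 71.6710167
  N ⇒ keep positive
  λ: split at 3 digits → 178° and 47.9877′; 178 + 47.9877/60 = 178.7997950
  W ⇒ negate
Point 4:
  φ: degrees = first 2 digits = 41, minutes = 38.5124; 41 + 38.5124/60 = 41.6418733
  S → negative
  λ: degrees = first 3 digits = 152, minutes = 53.2337; 152 + 53.2337/60 = 152.8872283
  E ⇒ keep positive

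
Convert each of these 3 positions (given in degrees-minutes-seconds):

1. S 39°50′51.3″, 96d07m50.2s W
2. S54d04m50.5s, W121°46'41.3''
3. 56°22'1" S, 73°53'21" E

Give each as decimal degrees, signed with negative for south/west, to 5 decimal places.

Point 1:
  Lat: 50′ + 51.3″ = 50.85500′; 39 + 50.85500/60 = 39.847583
  S ⇒ negate
  Longitude: 96° + 7/60 + 50.2/3600 = 96 + 0.116667 + 0.013944 = 96.130611
  W → negative
Point 2:
  Latitude: 4′ + 50.5″ = 4.84167′; 54 + 4.84167/60 = 54.080694
  hemisphere S, so the sign is −
  Longitude: 46′ + 41.3″ = 46.68833′; 121 + 46.68833/60 = 121.778139
  hemisphere W, so the sign is −
Point 3:
  Latitude: 22′ + 1″ = 22.01667′; 56 + 22.01667/60 = 56.366944
  S ⇒ negate
  Lon: 73 + 53/60 + 21/3600 = 73.889167
  E → positive

1. -39.84758, -96.13061
2. -54.08069, -121.77814
3. -56.36694, 73.88917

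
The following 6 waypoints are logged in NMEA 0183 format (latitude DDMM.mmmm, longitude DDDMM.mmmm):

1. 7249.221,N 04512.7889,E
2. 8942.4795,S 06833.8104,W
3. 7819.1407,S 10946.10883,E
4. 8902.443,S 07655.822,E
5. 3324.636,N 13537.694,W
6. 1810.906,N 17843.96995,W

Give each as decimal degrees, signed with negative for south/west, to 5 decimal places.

1. 72.82035, 45.21315
2. -89.70799, -68.56351
3. -78.31901, 109.76848
4. -89.04072, 76.93037
5. 33.41060, -135.62823
6. 18.18177, -178.73283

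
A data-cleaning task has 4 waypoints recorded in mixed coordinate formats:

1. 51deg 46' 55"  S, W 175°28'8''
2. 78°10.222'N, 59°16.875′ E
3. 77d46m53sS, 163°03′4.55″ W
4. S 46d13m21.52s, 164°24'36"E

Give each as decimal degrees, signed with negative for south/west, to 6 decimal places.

1. -51.781944, -175.468889
2. 78.170367, 59.281250
3. -77.781389, -163.051264
4. -46.222644, 164.410000

Point 1:
  φ: 51° + 46/60 + 55/3600 = 51 + 0.766667 + 0.015278 = 51.7819444
  S ⇒ negate
  Lon: 28′ + 8″ = 28.13333′; 175 + 28.13333/60 = 175.4688889
  W → negative
Point 2:
  Latitude: 78 + 10.222/60 = 78.1703667
  N ⇒ keep positive
  λ: 59 + 16.875/60 = 59.2812500
  E → positive
Point 3:
  Lat: 77° + 46/60 + 53/3600 = 77 + 0.766667 + 0.014722 = 77.7813889
  S → negative
  λ: 3′ + 4.55″ = 3.07583′; 163 + 3.07583/60 = 163.0512639
  hemisphere W, so the sign is −
Point 4:
  Latitude: 13′ + 21.52″ = 13.35867′; 46 + 13.35867/60 = 46.2226444
  hemisphere S, so the sign is −
  Longitude: 24′ + 36″ = 24.60000′; 164 + 24.60000/60 = 164.4100000
  E ⇒ keep positive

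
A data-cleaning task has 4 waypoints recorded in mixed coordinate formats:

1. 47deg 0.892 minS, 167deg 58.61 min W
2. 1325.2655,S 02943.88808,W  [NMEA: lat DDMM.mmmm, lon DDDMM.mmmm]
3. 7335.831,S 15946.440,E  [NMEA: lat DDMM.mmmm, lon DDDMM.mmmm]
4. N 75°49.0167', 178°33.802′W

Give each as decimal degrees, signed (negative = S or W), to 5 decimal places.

Point 1:
  Lat: 47 + 0.892/60 = 47.014867
  S → negative
  Lon: 167 + 58.61/60 = 167.976833
  W ⇒ negate
Point 2:
  φ: split at 2 digits → 13° and 25.2655′; 13 + 25.2655/60 = 13.421092
  S ⇒ negate
  λ: split at 3 digits → 029° and 43.88808′; 29 + 43.88808/60 = 29.731468
  W ⇒ negate
Point 3:
  Latitude: degrees = first 2 digits = 73, minutes = 35.831; 73 + 35.831/60 = 73.597183
  S ⇒ negate
  λ: degrees = first 3 digits = 159, minutes = 46.44; 159 + 46.44/60 = 159.774000
  E ⇒ keep positive
Point 4:
  Lat: 75 + 49.0167/60 = 75.816945
  N ⇒ keep positive
  Longitude: 178 + 33.802/60 = 178.563367
  W → negative

1. -47.01487, -167.97683
2. -13.42109, -29.73147
3. -73.59718, 159.77400
4. 75.81695, -178.56337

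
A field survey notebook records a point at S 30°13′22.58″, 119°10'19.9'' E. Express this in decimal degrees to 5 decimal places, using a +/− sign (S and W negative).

-30.22294, 119.17219

φ: 13′ + 22.58″ = 13.37633′; 30 + 13.37633/60 = 30.222939
S → negative
Lon: 119 + 10/60 + 19.9/3600 = 119.172194
E ⇒ keep positive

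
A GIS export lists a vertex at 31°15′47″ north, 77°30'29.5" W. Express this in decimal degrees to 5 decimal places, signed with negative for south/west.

31.26306, -77.50819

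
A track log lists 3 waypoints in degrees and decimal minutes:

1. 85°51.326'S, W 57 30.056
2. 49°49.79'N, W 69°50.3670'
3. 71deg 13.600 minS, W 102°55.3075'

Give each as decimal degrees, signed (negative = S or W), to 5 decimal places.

1. -85.85543, -57.50093
2. 49.82983, -69.83945
3. -71.22667, -102.92179

Point 1:
  φ: 85 + 51.326/60 = 85.855433
  S → negative
  Longitude: 30.056′ = 0.500933°; total 57.500933
  hemisphere W, so the sign is −
Point 2:
  Lat: 49.79′ = 0.829833°; total 49.829833
  N → positive
  Lon: 50.367′ = 0.839450°; total 69.839450
  hemisphere W, so the sign is −
Point 3:
  Lat: 71 + 13.6/60 = 71.226667
  S → negative
  Lon: 102 + 55.3075/60 = 102.921792
  hemisphere W, so the sign is −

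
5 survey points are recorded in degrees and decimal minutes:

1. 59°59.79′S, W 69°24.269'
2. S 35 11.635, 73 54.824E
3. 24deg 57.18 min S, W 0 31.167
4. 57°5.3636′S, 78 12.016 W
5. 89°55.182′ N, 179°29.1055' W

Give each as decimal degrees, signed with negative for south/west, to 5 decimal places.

1. -59.99650, -69.40448
2. -35.19392, 73.91373
3. -24.95300, -0.51945
4. -57.08939, -78.20027
5. 89.91970, -179.48509

Point 1:
  Lat: 59 + 59.79/60 = 59.996500
  hemisphere S, so the sign is −
  Longitude: 24.269′ = 0.404483°; total 69.404483
  hemisphere W, so the sign is −
Point 2:
  Lat: 35 + 11.635/60 = 35.193917
  S ⇒ negate
  Longitude: 54.824′ = 0.913733°; total 73.913733
  E → positive
Point 3:
  Lat: 57.18′ = 0.953000°; total 24.953000
  hemisphere S, so the sign is −
  λ: 31.167′ = 0.519450°; total 0.519450
  W ⇒ negate
Point 4:
  Latitude: 5.3636′ = 0.089393°; total 57.089393
  hemisphere S, so the sign is −
  Lon: 78 + 12.016/60 = 78.200267
  hemisphere W, so the sign is −
Point 5:
  Latitude: 89 + 55.182/60 = 89.919700
  N → positive
  λ: 179 + 29.1055/60 = 179.485092
  W ⇒ negate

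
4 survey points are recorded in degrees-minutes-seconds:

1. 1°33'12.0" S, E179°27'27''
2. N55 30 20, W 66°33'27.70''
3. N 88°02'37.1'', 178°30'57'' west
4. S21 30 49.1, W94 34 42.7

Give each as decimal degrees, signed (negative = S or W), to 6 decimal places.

1. -1.553333, 179.457500
2. 55.505556, -66.557694
3. 88.043639, -178.515833
4. -21.513639, -94.578528

Point 1:
  φ: 1° + 33/60 + 12/3600 = 1 + 0.550000 + 0.003333 = 1.5533333
  S → negative
  Lon: 179 + 27/60 + 27/3600 = 179.4575000
  E → positive
Point 2:
  φ: 30′ + 20″ = 30.33333′; 55 + 30.33333/60 = 55.5055556
  N → positive
  Longitude: 66 + 33/60 + 27.7/3600 = 66.5576944
  hemisphere W, so the sign is −
Point 3:
  φ: 2′ + 37.1″ = 2.61833′; 88 + 2.61833/60 = 88.0436389
  N → positive
  Longitude: 178 + 30/60 + 57/3600 = 178.5158333
  hemisphere W, so the sign is −
Point 4:
  φ: 21 + 30/60 + 49.1/3600 = 21.5136389
  S ⇒ negate
  Longitude: 94 + 34/60 + 42.7/3600 = 94.5785278
  W → negative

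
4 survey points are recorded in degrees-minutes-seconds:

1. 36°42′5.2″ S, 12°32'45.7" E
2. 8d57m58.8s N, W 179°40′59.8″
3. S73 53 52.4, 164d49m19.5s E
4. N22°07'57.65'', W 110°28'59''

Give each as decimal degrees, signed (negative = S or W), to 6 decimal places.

Point 1:
  Latitude: 36° + 42/60 + 5.2/3600 = 36 + 0.700000 + 0.001444 = 36.7014444
  S ⇒ negate
  Longitude: 12 + 32/60 + 45.7/3600 = 12.5460278
  E → positive
Point 2:
  Latitude: 57′ + 58.8″ = 57.98000′; 8 + 57.98000/60 = 8.9663333
  N ⇒ keep positive
  Lon: 179 + 40/60 + 59.8/3600 = 179.6832778
  W ⇒ negate
Point 3:
  Lat: 73° + 53/60 + 52.4/3600 = 73 + 0.883333 + 0.014556 = 73.8978889
  hemisphere S, so the sign is −
  λ: 49′ + 19.5″ = 49.32500′; 164 + 49.32500/60 = 164.8220833
  E ⇒ keep positive
Point 4:
  Latitude: 22° + 7/60 + 57.65/3600 = 22 + 0.116667 + 0.016014 = 22.1326806
  N → positive
  λ: 110 + 28/60 + 59/3600 = 110.4830556
  W → negative

1. -36.701444, 12.546028
2. 8.966333, -179.683278
3. -73.897889, 164.822083
4. 22.132681, -110.483056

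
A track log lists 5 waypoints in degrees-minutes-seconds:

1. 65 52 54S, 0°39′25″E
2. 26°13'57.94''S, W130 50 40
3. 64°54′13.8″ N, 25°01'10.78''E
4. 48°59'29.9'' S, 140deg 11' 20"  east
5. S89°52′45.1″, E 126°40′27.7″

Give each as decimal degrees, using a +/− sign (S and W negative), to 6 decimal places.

Point 1:
  Latitude: 52′ + 54″ = 52.90000′; 65 + 52.90000/60 = 65.8816667
  hemisphere S, so the sign is −
  Longitude: 39′ + 25″ = 39.41667′; 0 + 39.41667/60 = 0.6569444
  E ⇒ keep positive
Point 2:
  Lat: 26° + 13/60 + 57.94/3600 = 26 + 0.216667 + 0.016094 = 26.2327611
  S ⇒ negate
  λ: 130 + 50/60 + 40/3600 = 130.8444444
  W ⇒ negate
Point 3:
  Latitude: 64 + 54/60 + 13.8/3600 = 64.9038333
  N → positive
  Longitude: 25° + 1/60 + 10.78/3600 = 25 + 0.016667 + 0.002994 = 25.0196611
  E → positive
Point 4:
  φ: 48 + 59/60 + 29.9/3600 = 48.9916389
  S → negative
  Lon: 140° + 11/60 + 20/3600 = 140 + 0.183333 + 0.005556 = 140.1888889
  E ⇒ keep positive
Point 5:
  φ: 89 + 52/60 + 45.1/3600 = 89.8791944
  S → negative
  Lon: 126 + 40/60 + 27.7/3600 = 126.6743611
  E ⇒ keep positive

1. -65.881667, 0.656944
2. -26.232761, -130.844444
3. 64.903833, 25.019661
4. -48.991639, 140.188889
5. -89.879194, 126.674361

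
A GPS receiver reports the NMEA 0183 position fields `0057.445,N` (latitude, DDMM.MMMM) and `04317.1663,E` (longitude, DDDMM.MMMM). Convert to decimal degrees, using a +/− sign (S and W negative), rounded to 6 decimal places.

0.957417, 43.286105

φ: split at 2 digits → 00° and 57.445′; 0 + 57.445/60 = 0.9574167
N → positive
λ: split at 3 digits → 043° and 17.1663′; 43 + 17.1663/60 = 43.2861050
E ⇒ keep positive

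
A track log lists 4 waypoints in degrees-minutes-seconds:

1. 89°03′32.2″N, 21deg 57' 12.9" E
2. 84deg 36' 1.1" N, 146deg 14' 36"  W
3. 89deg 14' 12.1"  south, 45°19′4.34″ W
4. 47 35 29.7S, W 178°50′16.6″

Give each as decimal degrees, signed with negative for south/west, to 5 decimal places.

1. 89.05894, 21.95358
2. 84.60031, -146.24333
3. -89.23669, -45.31787
4. -47.59158, -178.83794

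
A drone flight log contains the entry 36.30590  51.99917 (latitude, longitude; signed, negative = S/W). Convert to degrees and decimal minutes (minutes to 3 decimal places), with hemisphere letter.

36° 18.354′ N, 51° 59.950′ E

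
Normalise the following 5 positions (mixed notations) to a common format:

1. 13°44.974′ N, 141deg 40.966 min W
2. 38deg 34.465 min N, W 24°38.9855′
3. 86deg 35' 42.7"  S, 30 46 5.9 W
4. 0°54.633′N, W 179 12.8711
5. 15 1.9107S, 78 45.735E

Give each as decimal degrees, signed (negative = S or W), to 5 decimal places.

Point 1:
  Latitude: 13 + 44.974/60 = 13.749567
  N → positive
  λ: 40.966′ = 0.682767°; total 141.682767
  W ⇒ negate
Point 2:
  Lat: 34.465′ = 0.574417°; total 38.574417
  N → positive
  λ: 38.9855′ = 0.649758°; total 24.649758
  W → negative
Point 3:
  Lat: 86 + 35/60 + 42.7/3600 = 86.595194
  S ⇒ negate
  λ: 46′ + 5.9″ = 46.09833′; 30 + 46.09833/60 = 30.768306
  hemisphere W, so the sign is −
Point 4:
  Lat: 0 + 54.633/60 = 0.910550
  N ⇒ keep positive
  Lon: 179 + 12.8711/60 = 179.214518
  W → negative
Point 5:
  Latitude: 1.9107′ = 0.031845°; total 15.031845
  S → negative
  Lon: 78 + 45.735/60 = 78.762250
  E ⇒ keep positive

1. 13.74957, -141.68277
2. 38.57442, -24.64976
3. -86.59519, -30.76831
4. 0.91055, -179.21452
5. -15.03185, 78.76225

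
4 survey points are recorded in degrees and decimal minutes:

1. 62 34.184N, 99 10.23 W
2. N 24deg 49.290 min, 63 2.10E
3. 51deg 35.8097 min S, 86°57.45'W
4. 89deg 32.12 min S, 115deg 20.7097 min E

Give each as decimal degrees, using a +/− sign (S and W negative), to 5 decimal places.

Point 1:
  Latitude: 62 + 34.184/60 = 62.569733
  N → positive
  Longitude: 99 + 10.23/60 = 99.170500
  W ⇒ negate
Point 2:
  Lat: 49.29′ = 0.821500°; total 24.821500
  N → positive
  Lon: 2.1′ = 0.035000°; total 63.035000
  E ⇒ keep positive
Point 3:
  φ: 35.8097′ = 0.596828°; total 51.596828
  S → negative
  Longitude: 86 + 57.45/60 = 86.957500
  W → negative
Point 4:
  Latitude: 32.12′ = 0.535333°; total 89.535333
  S ⇒ negate
  Longitude: 20.7097′ = 0.345162°; total 115.345162
  E ⇒ keep positive

1. 62.56973, -99.17050
2. 24.82150, 63.03500
3. -51.59683, -86.95750
4. -89.53533, 115.34516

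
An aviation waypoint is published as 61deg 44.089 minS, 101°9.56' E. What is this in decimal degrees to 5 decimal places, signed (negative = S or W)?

Latitude: 44.089′ = 0.734817°; total 61.734817
hemisphere S, so the sign is −
Lon: 101 + 9.56/60 = 101.159333
E ⇒ keep positive

-61.73482, 101.15933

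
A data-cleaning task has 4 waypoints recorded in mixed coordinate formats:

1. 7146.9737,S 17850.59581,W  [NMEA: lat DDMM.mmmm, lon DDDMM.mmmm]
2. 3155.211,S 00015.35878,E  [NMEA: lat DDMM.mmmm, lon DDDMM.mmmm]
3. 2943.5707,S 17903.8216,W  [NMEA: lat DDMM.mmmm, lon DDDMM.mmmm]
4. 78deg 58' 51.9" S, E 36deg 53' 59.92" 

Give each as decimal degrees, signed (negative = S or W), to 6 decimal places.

1. -71.782895, -178.843264
2. -31.920183, 0.255980
3. -29.726178, -179.063693
4. -78.981083, 36.899978

Point 1:
  φ: degrees = first 2 digits = 71, minutes = 46.9737; 71 + 46.9737/60 = 71.7828950
  S → negative
  λ: degrees = first 3 digits = 178, minutes = 50.59581; 178 + 50.59581/60 = 178.8432635
  W ⇒ negate
Point 2:
  Latitude: degrees = first 2 digits = 31, minutes = 55.211; 31 + 55.211/60 = 31.9201833
  hemisphere S, so the sign is −
  Lon: split at 3 digits → 000° and 15.35878′; 0 + 15.35878/60 = 0.2559797
  E ⇒ keep positive
Point 3:
  φ: split at 2 digits → 29° and 43.5707′; 29 + 43.5707/60 = 29.7261783
  hemisphere S, so the sign is −
  λ: split at 3 digits → 179° and 3.8216′; 179 + 3.8216/60 = 179.0636933
  W ⇒ negate
Point 4:
  φ: 78 + 58/60 + 51.9/3600 = 78.9810833
  hemisphere S, so the sign is −
  λ: 36° + 53/60 + 59.92/3600 = 36 + 0.883333 + 0.016644 = 36.8999778
  E ⇒ keep positive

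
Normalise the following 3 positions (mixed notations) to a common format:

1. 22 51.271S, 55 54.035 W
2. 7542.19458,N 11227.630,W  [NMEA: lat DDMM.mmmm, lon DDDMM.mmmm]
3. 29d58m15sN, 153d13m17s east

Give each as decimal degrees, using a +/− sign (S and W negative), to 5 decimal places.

Point 1:
  Latitude: 22 + 51.271/60 = 22.854517
  S ⇒ negate
  Lon: 55 + 54.035/60 = 55.900583
  W → negative
Point 2:
  Latitude: degrees = first 2 digits = 75, minutes = 42.19458; 75 + 42.19458/60 = 75.703243
  N ⇒ keep positive
  Lon: degrees = first 3 digits = 112, minutes = 27.63; 112 + 27.63/60 = 112.460500
  W ⇒ negate
Point 3:
  Latitude: 29 + 58/60 + 15/3600 = 29.970833
  N ⇒ keep positive
  Longitude: 13′ + 17″ = 13.28333′; 153 + 13.28333/60 = 153.221389
  E ⇒ keep positive

1. -22.85452, -55.90058
2. 75.70324, -112.46050
3. 29.97083, 153.22139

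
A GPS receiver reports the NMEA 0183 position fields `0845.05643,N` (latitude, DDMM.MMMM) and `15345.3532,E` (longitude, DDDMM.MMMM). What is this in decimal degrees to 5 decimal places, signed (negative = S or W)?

Lat: split at 2 digits → 08° and 45.05643′; 8 + 45.05643/60 = 8.750941
N ⇒ keep positive
Lon: degrees = first 3 digits = 153, minutes = 45.3532; 153 + 45.3532/60 = 153.755887
E ⇒ keep positive

8.75094, 153.75589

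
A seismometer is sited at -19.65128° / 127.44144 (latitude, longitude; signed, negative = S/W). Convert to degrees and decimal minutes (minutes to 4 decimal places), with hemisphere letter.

Latitude is negative → S; |value| = 19.651280
Latitude: fractional part 0.651280 → 39.076800 minutes
λ: minutes = (127.441440 − 127) × 60 = 26.486400

19° 39.0768′ S, 127° 26.4864′ E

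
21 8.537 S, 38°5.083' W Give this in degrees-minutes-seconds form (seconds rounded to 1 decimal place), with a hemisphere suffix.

21°08′32.2″ S, 38°05′5.0″ W

Latitude: 8.53700′ → 8′ and 0.53700 × 60 = 32.220″
λ: 5.08300′ → 5′ and 0.08300 × 60 = 4.980″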